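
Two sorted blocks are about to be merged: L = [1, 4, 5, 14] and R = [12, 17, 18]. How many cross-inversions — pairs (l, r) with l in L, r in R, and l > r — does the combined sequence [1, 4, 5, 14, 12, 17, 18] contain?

1 cross-inversion

Count, for every r in R, how many entries of L exceed r:
r = 12: 14 → 1
r = 17: none → 0
r = 18: none → 0
Cross-inversions: 1 + 0 + 0 = 1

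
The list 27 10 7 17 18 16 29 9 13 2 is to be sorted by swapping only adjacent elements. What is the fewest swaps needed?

28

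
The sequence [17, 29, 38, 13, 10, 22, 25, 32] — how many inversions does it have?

12

Count, for each position, how many later elements it exceeds:
17: 2
29: 4
38: 5
13: 1
10: 0
22: 0
25: 0
32: 0
Sum: 2 + 4 + 5 + 1 + 0 + 0 + 0 + 0 = 12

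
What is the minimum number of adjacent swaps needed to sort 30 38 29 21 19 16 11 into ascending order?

20

Each adjacent swap fixes exactly one inversion, so the minimum swap count equals the number of inversions.
Count inversions — for each element, later elements that are smaller:
30: 29, 21, 19, 16, 11 → 5
38: 29, 21, 19, 16, 11 → 5
29: 21, 19, 16, 11 → 4
21: 19, 16, 11 → 3
19: 16, 11 → 2
16: 11 → 1
11: none → 0
Total inversions: 5 + 5 + 4 + 3 + 2 + 1 + 0 = 20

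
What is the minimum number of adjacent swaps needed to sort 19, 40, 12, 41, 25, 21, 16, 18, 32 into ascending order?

19 swaps

The minimum number of adjacent swaps to sort an array equals its inversion count, since every such swap removes exactly one inversion.
Count inversions — for each element, later elements that are smaller:
19: 12, 16, 18 → 3
40: 12, 25, 21, 16, 18, 32 → 6
12: none → 0
41: 25, 21, 16, 18, 32 → 5
25: 21, 16, 18 → 3
21: 16, 18 → 2
16: none → 0
18: none → 0
32: none → 0
Total inversions: 3 + 6 + 0 + 5 + 3 + 2 + 0 + 0 + 0 = 19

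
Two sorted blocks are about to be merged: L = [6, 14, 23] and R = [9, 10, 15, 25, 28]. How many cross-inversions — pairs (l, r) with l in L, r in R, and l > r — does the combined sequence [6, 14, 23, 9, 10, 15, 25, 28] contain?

For each element r of the right run, count left-run elements greater than r:
r = 9: 14, 23 → 2
r = 10: 14, 23 → 2
r = 15: 23 → 1
r = 25: none → 0
r = 28: none → 0
Cross-inversions: 2 + 2 + 1 + 0 + 0 = 5

5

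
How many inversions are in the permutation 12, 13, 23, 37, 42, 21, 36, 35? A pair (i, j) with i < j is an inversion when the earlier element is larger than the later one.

For each element, count later entries that are smaller:
12 → none → 0
13 → none → 0
23 → 21 → 1
37 → 21, 36, 35 → 3
42 → 21, 36, 35 → 3
21 → none → 0
36 → 35 → 1
35 → none → 0
Sum: 0 + 0 + 1 + 3 + 3 + 0 + 1 + 0 = 8

8 inversions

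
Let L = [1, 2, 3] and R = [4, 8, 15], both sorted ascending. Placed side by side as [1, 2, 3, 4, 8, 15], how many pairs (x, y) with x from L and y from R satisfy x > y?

Count, for every r in R, how many entries of L exceed r:
r = 4: none → 0
r = 8: none → 0
r = 15: none → 0
Cross-inversions: 0 + 0 + 0 = 0

0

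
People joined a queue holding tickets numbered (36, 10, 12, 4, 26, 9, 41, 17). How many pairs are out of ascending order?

Element-by-element contributions:
36 → 10, 12, 4, 26, 9, 17 → 6
10 → 4, 9 → 2
12 → 4, 9 → 2
4 → none → 0
26 → 9, 17 → 2
9 → none → 0
41 → 17 → 1
17 → none → 0
Sum: 6 + 2 + 2 + 0 + 2 + 0 + 1 + 0 = 13

13 inversions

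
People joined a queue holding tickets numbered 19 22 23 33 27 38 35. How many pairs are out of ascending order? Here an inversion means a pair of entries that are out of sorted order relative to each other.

2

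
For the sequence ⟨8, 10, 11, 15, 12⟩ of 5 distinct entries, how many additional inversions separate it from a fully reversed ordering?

9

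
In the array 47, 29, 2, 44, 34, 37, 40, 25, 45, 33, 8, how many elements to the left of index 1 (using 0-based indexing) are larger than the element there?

1

The element at index 1 is 29.
Elements before it: 47
Those larger than 29: 47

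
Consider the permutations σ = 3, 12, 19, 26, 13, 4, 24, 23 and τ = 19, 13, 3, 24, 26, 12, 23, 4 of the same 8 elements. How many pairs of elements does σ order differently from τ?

10 discordant pairs

Assign each item its position (1..8) in the first ordering, then rewrite the second ordering as that position sequence:
positions: 3→1, 12→2, 19→3, 26→4, 13→5, 4→6, 24→7, 23→8
second ordering as positions: [3, 5, 1, 7, 4, 2, 8, 6]
Discordant pairs = inversions in this position sequence.
3: 1, 2 → 2
5: 1, 4, 2 → 3
1: 0
7: 4, 2, 6 → 3
4: 2 → 1
2: 0
8: 6 → 1
6: 0
Total: 2 + 3 + 0 + 3 + 1 + 0 + 1 + 0 = 10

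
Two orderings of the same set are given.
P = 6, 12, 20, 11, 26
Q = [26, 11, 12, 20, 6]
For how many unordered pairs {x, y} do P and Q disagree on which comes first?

9

Assign each item its position (1..5) in the first ordering, then rewrite the second ordering as that position sequence:
positions: 6→1, 12→2, 20→3, 11→4, 26→5
second ordering as positions: [5, 4, 2, 3, 1]
Discordant pairs = inversions in this position sequence.
5: 4, 2, 3, 1 → 4
4: 2, 3, 1 → 3
2: 1 → 1
3: 1 → 1
1: 0
Total: 4 + 3 + 1 + 1 + 0 = 9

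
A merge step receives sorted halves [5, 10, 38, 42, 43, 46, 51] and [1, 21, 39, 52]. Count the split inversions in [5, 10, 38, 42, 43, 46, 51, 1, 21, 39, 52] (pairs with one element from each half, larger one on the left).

Cross-inversions: 16

Take each right-half value and tally the left-half values above it:
r = 1: 5, 10, 38, 42, 43, 46, 51 → 7
r = 21: 38, 42, 43, 46, 51 → 5
r = 39: 42, 43, 46, 51 → 4
r = 52: none → 0
Cross-inversions: 7 + 5 + 4 + 0 = 16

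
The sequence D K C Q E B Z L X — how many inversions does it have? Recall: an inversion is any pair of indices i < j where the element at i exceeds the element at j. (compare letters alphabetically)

12 out-of-order pairs

Count, for each position, how many later elements it exceeds:
D: 2
K: 3
C: 1
Q: 3
E: 1
B: 0
Z: 2
L: 0
X: 0
Sum: 2 + 3 + 1 + 3 + 1 + 0 + 2 + 0 + 0 = 12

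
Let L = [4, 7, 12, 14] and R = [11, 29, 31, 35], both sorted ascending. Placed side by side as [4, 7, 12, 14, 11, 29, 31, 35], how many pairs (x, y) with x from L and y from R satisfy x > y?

Count, for every r in R, how many entries of L exceed r:
r = 11: 12, 14 → 2
r = 29: none → 0
r = 31: none → 0
r = 35: none → 0
Cross-inversions: 2 + 0 + 0 + 0 = 2

2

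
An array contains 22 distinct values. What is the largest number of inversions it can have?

The maximum occurs when the array is in strictly decreasing order: every one of the C(22, 2) pairs is inverted.
C(22, 2) = 22·21/2 = 231

231 inversions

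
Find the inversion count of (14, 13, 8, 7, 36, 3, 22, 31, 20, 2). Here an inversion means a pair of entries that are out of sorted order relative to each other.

25 out-of-order pairs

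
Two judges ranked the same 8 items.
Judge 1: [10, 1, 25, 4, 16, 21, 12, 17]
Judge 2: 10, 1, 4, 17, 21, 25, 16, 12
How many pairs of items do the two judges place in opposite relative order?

There are 7 discordant pairs.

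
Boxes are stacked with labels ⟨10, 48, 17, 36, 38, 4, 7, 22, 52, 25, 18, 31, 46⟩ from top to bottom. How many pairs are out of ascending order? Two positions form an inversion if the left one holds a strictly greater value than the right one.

For each element, count later entries that are smaller:
10 → 4, 7 → 2
48 → 17, 36, 38, 4, 7, 22, 25, 18, 31, 46 → 10
17 → 4, 7 → 2
36 → 4, 7, 22, 25, 18, 31 → 6
38 → 4, 7, 22, 25, 18, 31 → 6
4 → none → 0
7 → none → 0
22 → 18 → 1
52 → 25, 18, 31, 46 → 4
25 → 18 → 1
18 → none → 0
31 → none → 0
46 → none → 0
Sum: 2 + 10 + 2 + 6 + 6 + 0 + 0 + 1 + 4 + 1 + 0 + 0 + 0 = 32

32 inversions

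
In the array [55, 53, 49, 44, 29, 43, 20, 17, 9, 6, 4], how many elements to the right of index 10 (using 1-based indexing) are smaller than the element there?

1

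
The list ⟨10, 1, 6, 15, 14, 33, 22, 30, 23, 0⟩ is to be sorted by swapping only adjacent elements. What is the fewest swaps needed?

16

Each adjacent swap fixes exactly one inversion, so the minimum swap count equals the number of inversions.
Count inversions — for each element, later elements that are smaller:
10: 1, 6, 0 → 3
1: 0 → 1
6: 0 → 1
15: 14, 0 → 2
14: 0 → 1
33: 22, 30, 23, 0 → 4
22: 0 → 1
30: 23, 0 → 2
23: 0 → 1
0: none → 0
Total inversions: 3 + 1 + 1 + 2 + 1 + 4 + 1 + 2 + 1 + 0 = 16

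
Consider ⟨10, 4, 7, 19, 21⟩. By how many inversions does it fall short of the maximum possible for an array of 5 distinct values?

8 inversions short

Maximum inversions for 5 distinct elements is C(5, 2) = 5·4/2 = 10.
Current inversions — for each element, count later smaller elements:
10: 2
4: 0
7: 0
19: 0
21: 0
Current total: 2 + 0 + 0 + 0 + 0 = 2
Shortfall: 10 − 2 = 8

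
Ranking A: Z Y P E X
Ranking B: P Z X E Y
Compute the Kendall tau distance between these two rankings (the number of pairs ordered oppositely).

5 discordant pairs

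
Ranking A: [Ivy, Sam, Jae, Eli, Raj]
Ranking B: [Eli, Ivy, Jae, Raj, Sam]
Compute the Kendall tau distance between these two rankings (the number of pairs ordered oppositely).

5 discordant pairs

Assign each item its position (1..5) in the first ordering, then rewrite the second ordering as that position sequence:
positions: Ivy→1, Sam→2, Jae→3, Eli→4, Raj→5
second ordering as positions: [4, 1, 3, 5, 2]
Discordant pairs = inversions in this position sequence.
4: 1, 3, 2 → 3
1: 0
3: 2 → 1
5: 2 → 1
2: 0
Total: 3 + 0 + 1 + 1 + 0 = 5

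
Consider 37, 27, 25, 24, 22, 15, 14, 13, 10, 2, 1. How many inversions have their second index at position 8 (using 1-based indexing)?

The element at index 8 is 13.
Elements before it: 37, 27, 25, 24, 22, 15, 14
Those larger than 13: 37, 27, 25, 24, 22, 15, 14

7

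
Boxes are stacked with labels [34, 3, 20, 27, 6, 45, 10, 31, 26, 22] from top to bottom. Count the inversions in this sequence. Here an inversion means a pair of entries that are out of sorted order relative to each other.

Count, for each position, how many later elements it exceeds:
34: 8
3: 0
20: 2
27: 4
6: 0
45: 4
10: 0
31: 2
26: 1
22: 0
Sum: 8 + 0 + 2 + 4 + 0 + 4 + 0 + 2 + 1 + 0 = 21

21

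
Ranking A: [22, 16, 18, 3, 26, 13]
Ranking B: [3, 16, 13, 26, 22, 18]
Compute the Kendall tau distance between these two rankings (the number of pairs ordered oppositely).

Discordant pairs: 9

Assign each item its position (1..6) in the first ordering, then rewrite the second ordering as that position sequence:
positions: 22→1, 16→2, 18→3, 3→4, 26→5, 13→6
second ordering as positions: [4, 2, 6, 5, 1, 3]
Discordant pairs = inversions in this position sequence.
4: 2, 1, 3 → 3
2: 1 → 1
6: 5, 1, 3 → 3
5: 1, 3 → 2
1: 0
3: 0
Total: 3 + 1 + 3 + 2 + 0 + 0 = 9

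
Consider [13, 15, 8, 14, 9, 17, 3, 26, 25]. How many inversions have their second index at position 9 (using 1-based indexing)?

1

The element at index 9 is 25.
Elements before it: 13, 15, 8, 14, 9, 17, 3, 26
Those larger than 25: 26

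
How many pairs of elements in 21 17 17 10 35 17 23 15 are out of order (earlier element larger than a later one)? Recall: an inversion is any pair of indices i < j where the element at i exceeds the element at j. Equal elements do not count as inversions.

14

Count, for each position, how many later elements it exceeds:
21: 5
17: 2
17: 2
10: 0
35: 3
17: 1
23: 1
15: 0
Sum: 5 + 2 + 2 + 0 + 3 + 1 + 1 + 0 = 14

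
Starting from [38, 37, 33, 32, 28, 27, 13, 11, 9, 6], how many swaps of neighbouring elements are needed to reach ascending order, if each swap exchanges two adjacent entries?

Adjacent swaps: 45

The minimum number of adjacent swaps to sort an array equals its inversion count, since every such swap removes exactly one inversion.
Count inversions — for each element, later elements that are smaller:
38: 37, 33, 32, 28, 27, 13, 11, 9, 6 → 9
37: 33, 32, 28, 27, 13, 11, 9, 6 → 8
33: 32, 28, 27, 13, 11, 9, 6 → 7
32: 28, 27, 13, 11, 9, 6 → 6
28: 27, 13, 11, 9, 6 → 5
27: 13, 11, 9, 6 → 4
13: 11, 9, 6 → 3
11: 9, 6 → 2
9: 6 → 1
6: none → 0
Total inversions: 9 + 8 + 7 + 6 + 5 + 4 + 3 + 2 + 1 + 0 = 45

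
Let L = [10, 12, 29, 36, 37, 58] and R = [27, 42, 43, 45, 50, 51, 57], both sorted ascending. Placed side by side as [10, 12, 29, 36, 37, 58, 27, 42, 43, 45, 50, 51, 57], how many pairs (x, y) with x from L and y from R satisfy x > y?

Take each right-half value and tally the left-half values above it:
r = 27: 29, 36, 37, 58 → 4
r = 42: 58 → 1
r = 43: 58 → 1
r = 45: 58 → 1
r = 50: 58 → 1
r = 51: 58 → 1
r = 57: 58 → 1
Cross-inversions: 4 + 1 + 1 + 1 + 1 + 1 + 1 = 10

10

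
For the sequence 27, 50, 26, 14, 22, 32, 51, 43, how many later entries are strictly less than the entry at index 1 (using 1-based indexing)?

3

The element at index 1 is 27.
Elements after it: 50, 26, 14, 22, 32, 51, 43
Those smaller than 27: 26, 14, 22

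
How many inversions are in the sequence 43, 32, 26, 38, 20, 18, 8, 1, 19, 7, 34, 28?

Count, for each position, how many later elements it exceeds:
43 → 32, 26, 38, 20, 18, 8, 1, 19, 7, 34, 28 → 11
32 → 26, 20, 18, 8, 1, 19, 7, 28 → 8
26 → 20, 18, 8, 1, 19, 7 → 6
38 → 20, 18, 8, 1, 19, 7, 34, 28 → 8
20 → 18, 8, 1, 19, 7 → 5
18 → 8, 1, 7 → 3
8 → 1, 7 → 2
1 → none → 0
19 → 7 → 1
7 → none → 0
34 → 28 → 1
28 → none → 0
Sum: 11 + 8 + 6 + 8 + 5 + 3 + 2 + 0 + 1 + 0 + 1 + 0 = 45

45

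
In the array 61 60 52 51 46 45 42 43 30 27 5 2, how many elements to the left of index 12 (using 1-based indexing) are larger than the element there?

11

The element at index 12 is 2.
Elements before it: 61, 60, 52, 51, 46, 45, 42, 43, 30, 27, 5
Those larger than 2: 61, 60, 52, 51, 46, 45, 42, 43, 30, 27, 5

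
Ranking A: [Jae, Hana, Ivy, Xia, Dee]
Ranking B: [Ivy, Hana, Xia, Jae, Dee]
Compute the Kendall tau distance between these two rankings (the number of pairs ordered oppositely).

Discordant pairs: 4

Assign each item its position (1..5) in the first ordering, then rewrite the second ordering as that position sequence:
positions: Jae→1, Hana→2, Ivy→3, Xia→4, Dee→5
second ordering as positions: [3, 2, 4, 1, 5]
Discordant pairs = inversions in this position sequence.
3: 2, 1 → 2
2: 1 → 1
4: 1 → 1
1: 0
5: 0
Total: 2 + 1 + 1 + 0 + 0 = 4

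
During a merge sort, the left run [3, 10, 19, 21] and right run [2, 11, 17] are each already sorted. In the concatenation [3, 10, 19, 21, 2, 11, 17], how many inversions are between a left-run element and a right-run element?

8

Take each right-half value and tally the left-half values above it:
r = 2: 3, 10, 19, 21 → 4
r = 11: 19, 21 → 2
r = 17: 19, 21 → 2
Cross-inversions: 4 + 2 + 2 = 8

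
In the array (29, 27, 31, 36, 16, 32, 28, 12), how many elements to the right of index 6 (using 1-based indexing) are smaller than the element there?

The element at index 6 is 32.
Elements after it: 28, 12
Those smaller than 32: 28, 12

2 such elements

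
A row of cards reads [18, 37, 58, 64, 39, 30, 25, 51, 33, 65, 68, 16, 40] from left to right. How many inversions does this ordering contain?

34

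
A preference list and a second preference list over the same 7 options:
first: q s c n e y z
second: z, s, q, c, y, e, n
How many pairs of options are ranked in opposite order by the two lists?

10 pairs

Assign each item its position (1..7) in the first ordering, then rewrite the second ordering as that position sequence:
positions: q→1, s→2, c→3, n→4, e→5, y→6, z→7
second ordering as positions: [7, 2, 1, 3, 6, 5, 4]
Discordant pairs = inversions in this position sequence.
7: 2, 1, 3, 6, 5, 4 → 6
2: 1 → 1
1: 0
3: 0
6: 5, 4 → 2
5: 4 → 1
4: 0
Total: 6 + 1 + 0 + 0 + 2 + 1 + 0 = 10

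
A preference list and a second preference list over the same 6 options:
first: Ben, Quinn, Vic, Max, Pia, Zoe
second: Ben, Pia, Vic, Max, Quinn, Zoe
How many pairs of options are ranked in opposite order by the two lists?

Assign each item its position (1..6) in the first ordering, then rewrite the second ordering as that position sequence:
positions: Ben→1, Quinn→2, Vic→3, Max→4, Pia→5, Zoe→6
second ordering as positions: [1, 5, 3, 4, 2, 6]
Discordant pairs = inversions in this position sequence.
1: 0
5: 3, 4, 2 → 3
3: 2 → 1
4: 2 → 1
2: 0
6: 0
Total: 0 + 3 + 1 + 1 + 0 + 0 = 5

There are 5 pairs.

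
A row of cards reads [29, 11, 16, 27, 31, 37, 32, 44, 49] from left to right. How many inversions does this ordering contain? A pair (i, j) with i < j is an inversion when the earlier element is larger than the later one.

There are 4 inversions.

For each element, count later entries that are smaller:
29 → 11, 16, 27 → 3
11 → none → 0
16 → none → 0
27 → none → 0
31 → none → 0
37 → 32 → 1
32 → none → 0
44 → none → 0
49 → none → 0
Sum: 3 + 0 + 0 + 0 + 0 + 1 + 0 + 0 + 0 = 4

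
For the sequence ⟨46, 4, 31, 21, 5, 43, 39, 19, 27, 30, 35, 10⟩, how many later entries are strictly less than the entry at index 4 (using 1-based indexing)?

The element at index 4 is 21.
Elements after it: 5, 43, 39, 19, 27, 30, 35, 10
Those smaller than 21: 5, 19, 10

3 such elements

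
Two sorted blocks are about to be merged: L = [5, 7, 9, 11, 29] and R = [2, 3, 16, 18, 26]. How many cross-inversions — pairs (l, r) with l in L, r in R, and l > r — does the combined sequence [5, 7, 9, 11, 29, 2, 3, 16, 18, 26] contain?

13 cross-inversions

Count, for every r in R, how many entries of L exceed r:
r = 2: 5, 7, 9, 11, 29 → 5
r = 3: 5, 7, 9, 11, 29 → 5
r = 16: 29 → 1
r = 18: 29 → 1
r = 26: 29 → 1
Cross-inversions: 5 + 5 + 1 + 1 + 1 = 13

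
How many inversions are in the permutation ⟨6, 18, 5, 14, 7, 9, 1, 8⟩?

16 out-of-order pairs

Element-by-element contributions:
6: 2
18: 6
5: 1
14: 4
7: 1
9: 2
1: 0
8: 0
Sum: 2 + 6 + 1 + 4 + 1 + 2 + 0 + 0 = 16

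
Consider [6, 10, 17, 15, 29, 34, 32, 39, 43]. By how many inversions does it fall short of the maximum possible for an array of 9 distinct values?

34 inversions short

Maximum inversions for 9 distinct elements is C(9, 2) = 9·8/2 = 36.
Current inversions — for each element, count later smaller elements:
6: 0
10: 0
17: 1
15: 0
29: 0
34: 1
32: 0
39: 0
43: 0
Current total: 0 + 0 + 1 + 0 + 0 + 1 + 0 + 0 + 0 = 2
Shortfall: 36 − 2 = 34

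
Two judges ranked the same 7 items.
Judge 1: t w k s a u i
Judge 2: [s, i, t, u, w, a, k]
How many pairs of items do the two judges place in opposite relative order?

There are 12 discordant pairs.

Assign each item its position (1..7) in the first ordering, then rewrite the second ordering as that position sequence:
positions: t→1, w→2, k→3, s→4, a→5, u→6, i→7
second ordering as positions: [4, 7, 1, 6, 2, 5, 3]
Discordant pairs = inversions in this position sequence.
4: 1, 2, 3 → 3
7: 1, 6, 2, 5, 3 → 5
1: 0
6: 2, 5, 3 → 3
2: 0
5: 3 → 1
3: 0
Total: 3 + 5 + 0 + 3 + 0 + 1 + 0 = 12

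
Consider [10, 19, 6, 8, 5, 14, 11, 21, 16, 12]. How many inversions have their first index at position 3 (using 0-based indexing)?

1

The element at index 3 is 8.
Elements after it: 5, 14, 11, 21, 16, 12
Those smaller than 8: 5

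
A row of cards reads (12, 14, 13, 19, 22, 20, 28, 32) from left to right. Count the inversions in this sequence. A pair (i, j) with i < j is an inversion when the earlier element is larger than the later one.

2

Count, for each position, how many later elements it exceeds:
12: 0
14: 1
13: 0
19: 0
22: 1
20: 0
28: 0
32: 0
Sum: 0 + 1 + 0 + 0 + 1 + 0 + 0 + 0 = 2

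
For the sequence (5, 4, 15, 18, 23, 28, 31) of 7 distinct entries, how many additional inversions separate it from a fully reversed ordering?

Maximum inversions for 7 distinct elements is C(7, 2) = 7·6/2 = 21.
Current inversions — for each element, count later smaller elements:
5: 1
4: 0
15: 0
18: 0
23: 0
28: 0
31: 0
Current total: 1 + 0 + 0 + 0 + 0 + 0 + 0 = 1
Shortfall: 21 − 1 = 20

20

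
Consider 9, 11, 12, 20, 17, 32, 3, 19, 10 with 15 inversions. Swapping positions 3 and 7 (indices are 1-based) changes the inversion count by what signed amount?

-1

Positions 3 and 7 hold 12 and 3; after swapping, the array is [9, 11, 3, 20, 17, 32, 12, 19, 10].
Sweep left to right; for each value list the smaller values that follow it:
9 → 3 → 1
11 → 3, 10 → 2
3 → none → 0
20 → 17, 12, 19, 10 → 4
17 → 12, 10 → 2
32 → 12, 19, 10 → 3
12 → 10 → 1
19 → 10 → 1
10 → none → 0
Sum: 1 + 2 + 0 + 4 + 2 + 3 + 1 + 1 + 0 = 14
Change: 14 − 15 = -1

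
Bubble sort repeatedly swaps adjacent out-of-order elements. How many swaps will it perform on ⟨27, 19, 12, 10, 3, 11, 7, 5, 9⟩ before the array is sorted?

The minimum number of adjacent swaps to sort an array equals its inversion count, since every such swap removes exactly one inversion.
Count inversions — for each element, later elements that are smaller:
27: 19, 12, 10, 3, 11, 7, 5, 9 → 8
19: 12, 10, 3, 11, 7, 5, 9 → 7
12: 10, 3, 11, 7, 5, 9 → 6
10: 3, 7, 5, 9 → 4
3: none → 0
11: 7, 5, 9 → 3
7: 5 → 1
5: none → 0
9: none → 0
Total inversions: 8 + 7 + 6 + 4 + 0 + 3 + 1 + 0 + 0 = 29

29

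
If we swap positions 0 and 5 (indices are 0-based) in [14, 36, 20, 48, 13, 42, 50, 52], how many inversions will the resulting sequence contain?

Inversions: 11

Positions 0 and 5 hold 14 and 42; after swapping, the array is [42, 36, 20, 48, 13, 14, 50, 52].
For each element, count later entries that are smaller:
42: 4
36: 3
20: 2
48: 2
13: 0
14: 0
50: 0
52: 0
Sum: 4 + 3 + 2 + 2 + 0 + 0 + 0 + 0 = 11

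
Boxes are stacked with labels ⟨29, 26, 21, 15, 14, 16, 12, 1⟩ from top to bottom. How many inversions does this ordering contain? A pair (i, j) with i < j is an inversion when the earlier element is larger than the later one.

For each element, count later entries that are smaller:
29 → 26, 21, 15, 14, 16, 12, 1 → 7
26 → 21, 15, 14, 16, 12, 1 → 6
21 → 15, 14, 16, 12, 1 → 5
15 → 14, 12, 1 → 3
14 → 12, 1 → 2
16 → 12, 1 → 2
12 → 1 → 1
1 → none → 0
Sum: 7 + 6 + 5 + 3 + 2 + 2 + 1 + 0 = 26

26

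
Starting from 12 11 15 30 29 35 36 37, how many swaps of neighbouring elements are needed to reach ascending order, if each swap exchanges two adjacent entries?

2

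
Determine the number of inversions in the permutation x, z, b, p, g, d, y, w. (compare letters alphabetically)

Element-by-element contributions:
x: 5
z: 6
b: 0
p: 2
g: 1
d: 0
y: 1
w: 0
Sum: 5 + 6 + 0 + 2 + 1 + 0 + 1 + 0 = 15

15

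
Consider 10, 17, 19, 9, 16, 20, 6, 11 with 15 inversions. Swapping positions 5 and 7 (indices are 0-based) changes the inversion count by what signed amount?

Positions 5 and 7 hold 20 and 11; after swapping, the array is [10, 17, 19, 9, 16, 11, 6, 20].
Element-by-element contributions:
10: 2
17: 4
19: 4
9: 1
16: 2
11: 1
6: 0
20: 0
Sum: 2 + 4 + 4 + 1 + 2 + 1 + 0 + 0 = 14
Change: 14 − 15 = -1

-1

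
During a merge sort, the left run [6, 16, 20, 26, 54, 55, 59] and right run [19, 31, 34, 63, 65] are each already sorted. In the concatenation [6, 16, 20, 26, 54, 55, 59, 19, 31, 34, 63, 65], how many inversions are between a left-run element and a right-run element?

11 split inversions

Take each right-half value and tally the left-half values above it:
r = 19: 20, 26, 54, 55, 59 → 5
r = 31: 54, 55, 59 → 3
r = 34: 54, 55, 59 → 3
r = 63: none → 0
r = 65: none → 0
Cross-inversions: 5 + 3 + 3 + 0 + 0 = 11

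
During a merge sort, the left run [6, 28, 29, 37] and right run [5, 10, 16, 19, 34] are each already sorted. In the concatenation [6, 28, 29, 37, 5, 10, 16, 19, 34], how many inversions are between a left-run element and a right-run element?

There are 14 split inversions.

Count, for every r in R, how many entries of L exceed r:
r = 5: 6, 28, 29, 37 → 4
r = 10: 28, 29, 37 → 3
r = 16: 28, 29, 37 → 3
r = 19: 28, 29, 37 → 3
r = 34: 37 → 1
Cross-inversions: 4 + 3 + 3 + 3 + 1 = 14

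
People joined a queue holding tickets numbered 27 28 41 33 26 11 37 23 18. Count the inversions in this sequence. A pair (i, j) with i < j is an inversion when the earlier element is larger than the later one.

24 inversions

Element-by-element contributions:
27 → 26, 11, 23, 18 → 4
28 → 26, 11, 23, 18 → 4
41 → 33, 26, 11, 37, 23, 18 → 6
33 → 26, 11, 23, 18 → 4
26 → 11, 23, 18 → 3
11 → none → 0
37 → 23, 18 → 2
23 → 18 → 1
18 → none → 0
Sum: 4 + 4 + 6 + 4 + 3 + 0 + 2 + 1 + 0 = 24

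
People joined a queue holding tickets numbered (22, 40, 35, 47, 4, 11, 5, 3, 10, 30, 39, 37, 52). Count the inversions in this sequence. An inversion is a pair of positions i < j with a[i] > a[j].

There are 34 inversions.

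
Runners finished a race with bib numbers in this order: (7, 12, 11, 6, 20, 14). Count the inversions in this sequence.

There are 5 inversions.

Inversion pairs (indices are 1-based):
(1,4): 7 > 6
(2,3): 12 > 11
(2,4): 12 > 6
(3,4): 11 > 6
(5,6): 20 > 14
That's 5 pairs.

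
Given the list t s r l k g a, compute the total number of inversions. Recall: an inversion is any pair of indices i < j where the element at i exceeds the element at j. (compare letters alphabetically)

For each element, count later entries that are smaller:
t → s, r, l, k, g, a → 6
s → r, l, k, g, a → 5
r → l, k, g, a → 4
l → k, g, a → 3
k → g, a → 2
g → a → 1
a → none → 0
Sum: 6 + 5 + 4 + 3 + 2 + 1 + 0 = 21

21 inversions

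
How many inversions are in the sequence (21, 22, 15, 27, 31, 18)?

6 inversions

Inversion pairs (indices are 1-based):
(1,3): 21 > 15
(1,6): 21 > 18
(2,3): 22 > 15
(2,6): 22 > 18
(4,6): 27 > 18
(5,6): 31 > 18
That's 6 pairs.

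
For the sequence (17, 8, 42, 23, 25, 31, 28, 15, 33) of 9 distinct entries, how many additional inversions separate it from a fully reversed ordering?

Maximum inversions for 9 distinct elements is C(9, 2) = 9·8/2 = 36.
Current inversions — for each element, count later smaller elements:
17: 2
8: 0
42: 6
23: 1
25: 1
31: 2
28: 1
15: 0
33: 0
Current total: 2 + 0 + 6 + 1 + 1 + 2 + 1 + 0 + 0 = 13
Shortfall: 36 − 13 = 23

23 inversions short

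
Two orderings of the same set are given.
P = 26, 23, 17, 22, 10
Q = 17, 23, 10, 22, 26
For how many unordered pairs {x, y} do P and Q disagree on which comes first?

Assign each item its position (1..5) in the first ordering, then rewrite the second ordering as that position sequence:
positions: 26→1, 23→2, 17→3, 22→4, 10→5
second ordering as positions: [3, 2, 5, 4, 1]
Discordant pairs = inversions in this position sequence.
3: 2, 1 → 2
2: 1 → 1
5: 4, 1 → 2
4: 1 → 1
1: 0
Total: 2 + 1 + 2 + 1 + 0 = 6

Disagreeing pairs: 6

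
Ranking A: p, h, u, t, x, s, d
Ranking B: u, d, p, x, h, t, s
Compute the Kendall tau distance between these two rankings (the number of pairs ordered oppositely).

9

Assign each item its position (1..7) in the first ordering, then rewrite the second ordering as that position sequence:
positions: p→1, h→2, u→3, t→4, x→5, s→6, d→7
second ordering as positions: [3, 7, 1, 5, 2, 4, 6]
Discordant pairs = inversions in this position sequence.
3: 1, 2 → 2
7: 1, 5, 2, 4, 6 → 5
1: 0
5: 2, 4 → 2
2: 0
4: 0
6: 0
Total: 2 + 5 + 0 + 2 + 0 + 0 + 0 = 9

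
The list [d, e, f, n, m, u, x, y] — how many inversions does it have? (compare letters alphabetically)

1

For each element, count later entries that are smaller:
d → none → 0
e → none → 0
f → none → 0
n → m → 1
m → none → 0
u → none → 0
x → none → 0
y → none → 0
Sum: 0 + 0 + 0 + 1 + 0 + 0 + 0 + 0 = 1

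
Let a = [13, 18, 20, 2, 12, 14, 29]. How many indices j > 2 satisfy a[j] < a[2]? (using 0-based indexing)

The element at index 2 is 20.
Elements after it: 2, 12, 14, 29
Those smaller than 20: 2, 12, 14

3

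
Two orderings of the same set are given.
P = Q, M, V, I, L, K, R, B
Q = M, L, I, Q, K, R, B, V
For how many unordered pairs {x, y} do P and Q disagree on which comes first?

9

Assign each item its position (1..8) in the first ordering, then rewrite the second ordering as that position sequence:
positions: Q→1, M→2, V→3, I→4, L→5, K→6, R→7, B→8
second ordering as positions: [2, 5, 4, 1, 6, 7, 8, 3]
Discordant pairs = inversions in this position sequence.
2: 1 → 1
5: 4, 1, 3 → 3
4: 1, 3 → 2
1: 0
6: 3 → 1
7: 3 → 1
8: 3 → 1
3: 0
Total: 1 + 3 + 2 + 0 + 1 + 1 + 1 + 0 = 9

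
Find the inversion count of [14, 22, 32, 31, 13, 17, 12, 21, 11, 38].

There are 25 inversions.

Count, for each position, how many later elements it exceeds:
14: 3
22: 5
32: 6
31: 5
13: 2
17: 2
12: 1
21: 1
11: 0
38: 0
Sum: 3 + 5 + 6 + 5 + 2 + 2 + 1 + 1 + 0 + 0 = 25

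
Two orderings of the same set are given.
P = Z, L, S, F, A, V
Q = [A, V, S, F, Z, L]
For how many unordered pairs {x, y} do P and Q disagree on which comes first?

12 disagreeing pairs

Assign each item its position (1..6) in the first ordering, then rewrite the second ordering as that position sequence:
positions: Z→1, L→2, S→3, F→4, A→5, V→6
second ordering as positions: [5, 6, 3, 4, 1, 2]
Discordant pairs = inversions in this position sequence.
5: 3, 4, 1, 2 → 4
6: 3, 4, 1, 2 → 4
3: 1, 2 → 2
4: 1, 2 → 2
1: 0
2: 0
Total: 4 + 4 + 2 + 2 + 0 + 0 = 12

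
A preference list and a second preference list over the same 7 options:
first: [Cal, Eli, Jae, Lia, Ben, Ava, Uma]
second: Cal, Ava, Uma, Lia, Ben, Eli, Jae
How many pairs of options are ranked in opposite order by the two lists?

Assign each item its position (1..7) in the first ordering, then rewrite the second ordering as that position sequence:
positions: Cal→1, Eli→2, Jae→3, Lia→4, Ben→5, Ava→6, Uma→7
second ordering as positions: [1, 6, 7, 4, 5, 2, 3]
Discordant pairs = inversions in this position sequence.
1: 0
6: 4, 5, 2, 3 → 4
7: 4, 5, 2, 3 → 4
4: 2, 3 → 2
5: 2, 3 → 2
2: 0
3: 0
Total: 0 + 4 + 4 + 2 + 2 + 0 + 0 = 12

12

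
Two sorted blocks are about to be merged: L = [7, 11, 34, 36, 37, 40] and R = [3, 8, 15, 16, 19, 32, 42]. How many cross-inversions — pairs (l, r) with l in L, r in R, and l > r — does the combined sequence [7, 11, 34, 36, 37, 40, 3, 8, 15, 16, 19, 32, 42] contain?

27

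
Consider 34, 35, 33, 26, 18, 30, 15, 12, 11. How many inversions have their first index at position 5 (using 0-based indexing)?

3

The element at index 5 is 30.
Elements after it: 15, 12, 11
Those smaller than 30: 15, 12, 11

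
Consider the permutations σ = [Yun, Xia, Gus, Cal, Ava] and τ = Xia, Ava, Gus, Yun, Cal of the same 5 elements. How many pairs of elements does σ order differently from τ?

Assign each item its position (1..5) in the first ordering, then rewrite the second ordering as that position sequence:
positions: Yun→1, Xia→2, Gus→3, Cal→4, Ava→5
second ordering as positions: [2, 5, 3, 1, 4]
Discordant pairs = inversions in this position sequence.
2: 1 → 1
5: 3, 1, 4 → 3
3: 1 → 1
1: 0
4: 0
Total: 1 + 3 + 1 + 0 + 0 = 5

Discordant pairs: 5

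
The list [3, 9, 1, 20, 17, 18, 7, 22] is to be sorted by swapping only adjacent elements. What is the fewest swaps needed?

8

Each adjacent swap fixes exactly one inversion, so the minimum swap count equals the number of inversions.
Count inversions — for each element, later elements that are smaller:
3: 1 → 1
9: 1, 7 → 2
1: none → 0
20: 17, 18, 7 → 3
17: 7 → 1
18: 7 → 1
7: none → 0
22: none → 0
Total inversions: 1 + 2 + 0 + 3 + 1 + 1 + 0 + 0 = 8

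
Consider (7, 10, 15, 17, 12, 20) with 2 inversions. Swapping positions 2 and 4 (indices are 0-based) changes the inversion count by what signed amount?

-1

Positions 2 and 4 hold 15 and 12; after swapping, the array is [7, 10, 12, 17, 15, 20].
Element-by-element contributions:
7: 0
10: 0
12: 0
17: 1
15: 0
20: 0
Sum: 0 + 0 + 0 + 1 + 0 + 0 = 1
Change: 1 − 2 = -1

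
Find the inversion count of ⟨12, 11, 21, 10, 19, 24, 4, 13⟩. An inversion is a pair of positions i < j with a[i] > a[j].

14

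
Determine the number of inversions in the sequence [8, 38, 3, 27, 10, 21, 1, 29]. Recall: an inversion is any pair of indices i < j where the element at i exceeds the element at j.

14

Count, for each position, how many later elements it exceeds:
8 → 3, 1 → 2
38 → 3, 27, 10, 21, 1, 29 → 6
3 → 1 → 1
27 → 10, 21, 1 → 3
10 → 1 → 1
21 → 1 → 1
1 → none → 0
29 → none → 0
Sum: 2 + 6 + 1 + 3 + 1 + 1 + 0 + 0 = 14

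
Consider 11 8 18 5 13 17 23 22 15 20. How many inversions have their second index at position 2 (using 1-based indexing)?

1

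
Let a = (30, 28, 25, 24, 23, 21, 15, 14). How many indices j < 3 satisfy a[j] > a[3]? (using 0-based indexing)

3 such elements

The element at index 3 is 24.
Elements before it: 30, 28, 25
Those larger than 24: 30, 28, 25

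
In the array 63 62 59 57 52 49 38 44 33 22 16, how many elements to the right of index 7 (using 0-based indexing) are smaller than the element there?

The element at index 7 is 44.
Elements after it: 33, 22, 16
Those smaller than 44: 33, 22, 16

3 such elements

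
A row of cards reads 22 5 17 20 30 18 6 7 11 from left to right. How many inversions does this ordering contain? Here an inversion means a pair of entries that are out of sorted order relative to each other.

21

Sweep left to right; for each value list the smaller values that follow it:
22: 7
5: 0
17: 3
20: 4
30: 4
18: 3
6: 0
7: 0
11: 0
Sum: 7 + 0 + 3 + 4 + 4 + 3 + 0 + 0 + 0 = 21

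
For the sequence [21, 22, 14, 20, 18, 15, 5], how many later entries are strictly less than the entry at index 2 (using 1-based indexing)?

5 such elements

The element at index 2 is 22.
Elements after it: 14, 20, 18, 15, 5
Those smaller than 22: 14, 20, 18, 15, 5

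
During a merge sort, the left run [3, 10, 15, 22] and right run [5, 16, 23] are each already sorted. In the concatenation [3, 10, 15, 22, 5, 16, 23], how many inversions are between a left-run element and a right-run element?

Count, for every r in R, how many entries of L exceed r:
r = 5: 10, 15, 22 → 3
r = 16: 22 → 1
r = 23: none → 0
Cross-inversions: 3 + 1 + 0 = 4

Split inversions: 4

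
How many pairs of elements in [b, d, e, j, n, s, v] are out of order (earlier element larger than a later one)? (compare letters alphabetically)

0 inversions

Sweep left to right; for each value list the smaller values that follow it:
b: 0
d: 0
e: 0
j: 0
n: 0
s: 0
v: 0
Sum: 0 + 0 + 0 + 0 + 0 + 0 + 0 = 0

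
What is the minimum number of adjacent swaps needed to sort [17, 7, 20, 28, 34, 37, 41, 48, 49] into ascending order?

1

Each adjacent swap fixes exactly one inversion, so the minimum swap count equals the number of inversions.
Count inversions — for each element, later elements that are smaller:
17: 7 → 1
7: none → 0
20: none → 0
28: none → 0
34: none → 0
37: none → 0
41: none → 0
48: none → 0
49: none → 0
Total inversions: 1 + 0 + 0 + 0 + 0 + 0 + 0 + 0 + 0 = 1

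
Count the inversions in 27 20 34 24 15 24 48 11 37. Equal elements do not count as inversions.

For each element, count later entries that are smaller:
27: 5
20: 2
34: 4
24: 2
15: 1
24: 1
48: 2
11: 0
37: 0
Sum: 5 + 2 + 4 + 2 + 1 + 1 + 2 + 0 + 0 = 17

17 inversions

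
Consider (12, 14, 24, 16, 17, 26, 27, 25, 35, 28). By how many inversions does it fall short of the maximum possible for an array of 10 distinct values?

Maximum inversions for 10 distinct elements is C(10, 2) = 10·9/2 = 45.
Current inversions — for each element, count later smaller elements:
12: 0
14: 0
24: 2
16: 0
17: 0
26: 1
27: 1
25: 0
35: 1
28: 0
Current total: 0 + 0 + 2 + 0 + 0 + 1 + 1 + 0 + 1 + 0 = 5
Shortfall: 45 − 5 = 40

40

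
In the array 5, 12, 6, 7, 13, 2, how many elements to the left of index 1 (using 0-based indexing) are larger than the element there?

0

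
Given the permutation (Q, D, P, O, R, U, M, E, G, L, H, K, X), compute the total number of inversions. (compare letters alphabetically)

Sweep left to right; for each value list the smaller values that follow it:
Q → D, P, O, M, E, G, L, H, K → 9
D → none → 0
P → O, M, E, G, L, H, K → 7
O → M, E, G, L, H, K → 6
R → M, E, G, L, H, K → 6
U → M, E, G, L, H, K → 6
M → E, G, L, H, K → 5
E → none → 0
G → none → 0
L → H, K → 2
H → none → 0
K → none → 0
X → none → 0
Sum: 9 + 0 + 7 + 6 + 6 + 6 + 5 + 0 + 0 + 2 + 0 + 0 + 0 = 41

41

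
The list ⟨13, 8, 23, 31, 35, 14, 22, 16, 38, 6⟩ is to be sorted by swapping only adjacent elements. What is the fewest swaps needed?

20

Each adjacent swap fixes exactly one inversion, so the minimum swap count equals the number of inversions.
Count inversions — for each element, later elements that are smaller:
13: 8, 6 → 2
8: 6 → 1
23: 14, 22, 16, 6 → 4
31: 14, 22, 16, 6 → 4
35: 14, 22, 16, 6 → 4
14: 6 → 1
22: 16, 6 → 2
16: 6 → 1
38: 6 → 1
6: none → 0
Total inversions: 2 + 1 + 4 + 4 + 4 + 1 + 2 + 1 + 1 + 0 = 20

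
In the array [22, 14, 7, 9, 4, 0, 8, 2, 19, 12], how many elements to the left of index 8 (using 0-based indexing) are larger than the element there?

1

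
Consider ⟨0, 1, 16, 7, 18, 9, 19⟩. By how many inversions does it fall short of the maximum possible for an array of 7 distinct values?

18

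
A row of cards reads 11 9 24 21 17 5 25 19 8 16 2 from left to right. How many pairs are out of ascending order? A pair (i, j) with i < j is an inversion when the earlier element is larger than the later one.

Element-by-element contributions:
11 → 9, 5, 8, 2 → 4
9 → 5, 8, 2 → 3
24 → 21, 17, 5, 19, 8, 16, 2 → 7
21 → 17, 5, 19, 8, 16, 2 → 6
17 → 5, 8, 16, 2 → 4
5 → 2 → 1
25 → 19, 8, 16, 2 → 4
19 → 8, 16, 2 → 3
8 → 2 → 1
16 → 2 → 1
2 → none → 0
Sum: 4 + 3 + 7 + 6 + 4 + 1 + 4 + 3 + 1 + 1 + 0 = 34

34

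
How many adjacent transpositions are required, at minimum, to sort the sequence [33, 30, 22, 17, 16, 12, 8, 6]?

28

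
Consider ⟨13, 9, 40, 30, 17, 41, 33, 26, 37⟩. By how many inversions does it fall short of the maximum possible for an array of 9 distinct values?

24 inversions short

Maximum inversions for 9 distinct elements is C(9, 2) = 9·8/2 = 36.
Current inversions — for each element, count later smaller elements:
13: 1
9: 0
40: 5
30: 2
17: 0
41: 3
33: 1
26: 0
37: 0
Current total: 1 + 0 + 5 + 2 + 0 + 3 + 1 + 0 + 0 = 12
Shortfall: 36 − 12 = 24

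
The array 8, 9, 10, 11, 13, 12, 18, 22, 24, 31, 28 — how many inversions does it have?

2

Sweep left to right; for each value list the smaller values that follow it:
8: 0
9: 0
10: 0
11: 0
13: 1
12: 0
18: 0
22: 0
24: 0
31: 1
28: 0
Sum: 0 + 0 + 0 + 0 + 1 + 0 + 0 + 0 + 0 + 1 + 0 = 2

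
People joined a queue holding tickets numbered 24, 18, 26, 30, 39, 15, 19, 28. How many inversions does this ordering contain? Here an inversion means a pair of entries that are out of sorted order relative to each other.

12 out-of-order pairs

Sweep left to right; for each value list the smaller values that follow it:
24: 3
18: 1
26: 2
30: 3
39: 3
15: 0
19: 0
28: 0
Sum: 3 + 1 + 2 + 3 + 3 + 0 + 0 + 0 = 12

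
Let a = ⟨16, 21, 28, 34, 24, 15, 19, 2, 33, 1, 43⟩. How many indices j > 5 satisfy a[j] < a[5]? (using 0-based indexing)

The element at index 5 is 15.
Elements after it: 19, 2, 33, 1, 43
Those smaller than 15: 2, 1

2 such elements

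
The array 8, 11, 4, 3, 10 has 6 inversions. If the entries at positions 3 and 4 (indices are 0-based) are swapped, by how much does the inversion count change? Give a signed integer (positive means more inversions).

+1

Positions 3 and 4 hold 3 and 10; after swapping, the array is [8, 11, 4, 10, 3].
Element-by-element contributions:
8 → 4, 3 → 2
11 → 4, 10, 3 → 3
4 → 3 → 1
10 → 3 → 1
3 → none → 0
Sum: 2 + 3 + 1 + 1 + 0 = 7
Change: 7 − 6 = +1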